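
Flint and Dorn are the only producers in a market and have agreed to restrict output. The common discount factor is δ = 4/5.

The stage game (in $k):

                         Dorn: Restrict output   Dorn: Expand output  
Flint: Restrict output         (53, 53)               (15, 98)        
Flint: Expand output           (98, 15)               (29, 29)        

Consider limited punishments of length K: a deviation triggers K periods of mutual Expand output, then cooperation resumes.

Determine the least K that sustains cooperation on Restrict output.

3

IC: δ(1−δ^K)/(1−δ) ≥ (98−53)/(53−29) = 15/8.
With δ = 4/5: need 1 − δ^K ≥ 15/8·(1−4/5)/(4/5), i.e. δ^K ≤ 0.5312.
Since (4/5)^2 = 0.6400 and (4/5)^3 = 0.5120, the smallest such K is 3.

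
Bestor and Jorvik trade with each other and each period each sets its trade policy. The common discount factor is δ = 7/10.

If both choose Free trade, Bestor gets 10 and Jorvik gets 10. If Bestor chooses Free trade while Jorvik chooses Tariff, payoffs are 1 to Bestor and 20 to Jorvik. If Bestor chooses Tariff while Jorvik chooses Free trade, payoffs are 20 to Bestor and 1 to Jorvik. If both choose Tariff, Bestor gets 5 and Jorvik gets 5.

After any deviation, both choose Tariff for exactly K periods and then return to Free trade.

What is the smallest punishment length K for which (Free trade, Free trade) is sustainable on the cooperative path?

No profitable deviation requires (10−5)(δ+…+δ^K) ≥ 20−10, i.e. δ+…+δ^K ≥ 2 ≈ 2.0000.
With δ = 7/10, the partial sums are K=1: 0.7000, K=2: 1.1900, K=3: 1.5330, K=4: 1.7731, K=5: 1.9412, K=6: 2.0588.
K = 6 is the first length at which the sum reaches 2.0000.

6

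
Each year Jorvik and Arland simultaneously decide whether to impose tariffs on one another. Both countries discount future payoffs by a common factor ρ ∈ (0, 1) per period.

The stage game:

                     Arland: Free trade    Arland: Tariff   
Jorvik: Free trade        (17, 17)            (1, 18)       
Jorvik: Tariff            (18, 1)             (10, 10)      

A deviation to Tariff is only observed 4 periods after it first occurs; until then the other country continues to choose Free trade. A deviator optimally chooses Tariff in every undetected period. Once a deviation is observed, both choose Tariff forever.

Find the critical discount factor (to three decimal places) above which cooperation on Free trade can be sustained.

The best deviation is to choose Tariff for all 4 undetected periods, earning 18 each, then 10 forever once detected.
Deviation value: 18(1−ρ^4)/(1−ρ) + 10ρ^4/(1−ρ); cooperation value: 17/(1−ρ).
IC: 17 ≥ 18(1−ρ^4) + 10ρ^4 = 18 − 8ρ^4.
So ρ^4 ≥ 1/8, giving ρ ≥ (1/8)^(1/4) ≈ 0.595.

0.595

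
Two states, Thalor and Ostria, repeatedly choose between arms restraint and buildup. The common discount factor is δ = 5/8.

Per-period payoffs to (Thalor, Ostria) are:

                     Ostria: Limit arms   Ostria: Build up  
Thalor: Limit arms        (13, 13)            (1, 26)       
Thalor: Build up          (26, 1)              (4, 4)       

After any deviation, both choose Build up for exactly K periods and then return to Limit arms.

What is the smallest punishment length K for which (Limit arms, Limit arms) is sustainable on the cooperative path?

IC: δ(1−δ^K)/(1−δ) ≥ (26−13)/(13−4) = 13/9.
With δ = 5/8: need 1 − δ^K ≥ 13/9·(1−5/8)/(5/8), i.e. δ^K ≤ 0.1333.
Since (5/8)^4 = 0.1526 and (5/8)^5 = 0.0954, the smallest such K is 5.

5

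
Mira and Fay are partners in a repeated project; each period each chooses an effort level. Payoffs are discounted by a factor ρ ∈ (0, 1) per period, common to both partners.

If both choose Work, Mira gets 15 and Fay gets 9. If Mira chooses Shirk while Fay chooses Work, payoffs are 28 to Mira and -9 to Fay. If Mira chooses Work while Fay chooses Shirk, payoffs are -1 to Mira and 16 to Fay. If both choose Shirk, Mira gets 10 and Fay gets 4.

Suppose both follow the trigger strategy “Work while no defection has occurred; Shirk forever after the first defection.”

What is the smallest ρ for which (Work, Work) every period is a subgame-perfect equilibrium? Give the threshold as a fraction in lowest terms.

Mira's threshold: (28−15)/(28−10) = 13/18.
Fay's threshold: (16−9)/(16−4) = 7/12.
13/18 > 7/12, so Mira binds and ρ* = 13/18.

13/18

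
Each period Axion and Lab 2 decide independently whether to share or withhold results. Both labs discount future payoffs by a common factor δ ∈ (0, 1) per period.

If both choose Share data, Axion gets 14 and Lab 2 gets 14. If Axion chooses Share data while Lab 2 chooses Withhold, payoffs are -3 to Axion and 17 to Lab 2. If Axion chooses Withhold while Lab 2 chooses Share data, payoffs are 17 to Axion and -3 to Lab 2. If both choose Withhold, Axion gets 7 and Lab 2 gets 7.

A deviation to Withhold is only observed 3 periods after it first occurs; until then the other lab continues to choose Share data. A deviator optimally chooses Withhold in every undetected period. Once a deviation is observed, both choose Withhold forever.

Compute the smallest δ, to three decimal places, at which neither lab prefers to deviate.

0.669

Deviating for the 3 undetected periods gains 17−14 = 3 per period over cooperation, then loses 14−7 = 7 per period forever once punishment starts.
Gain: 3(1 + δ + … + δ^2); loss: 7·δ^3/(1−δ).
No profitable deviation ⇔ 3(1−δ^3) ≤ 7·δ^3, i.e. δ^3 ≥ 3/(3+7) = 3/10.
Hence δ ≥ (3/10)^(1/3) ≈ 0.669.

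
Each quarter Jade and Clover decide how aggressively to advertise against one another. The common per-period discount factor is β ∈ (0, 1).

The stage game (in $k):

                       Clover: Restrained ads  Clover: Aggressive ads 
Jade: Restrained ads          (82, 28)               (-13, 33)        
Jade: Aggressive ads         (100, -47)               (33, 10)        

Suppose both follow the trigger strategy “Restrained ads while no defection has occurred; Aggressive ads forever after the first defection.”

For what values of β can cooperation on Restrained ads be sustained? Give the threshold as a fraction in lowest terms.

Jade: cooperation gives 82 each period; deviation gives 100 once then 33 forever.
  82/(1−β) ≥ 100 + 33β/(1−β) ⇒ β ≥ 18/67.
Clover: cooperation gives 28 each period; deviation gives 33 once then 10 forever.
  β ≥ 5/23.
Both must hold, so the binding constraint is Jade's: β ≥ 18/67.

18/67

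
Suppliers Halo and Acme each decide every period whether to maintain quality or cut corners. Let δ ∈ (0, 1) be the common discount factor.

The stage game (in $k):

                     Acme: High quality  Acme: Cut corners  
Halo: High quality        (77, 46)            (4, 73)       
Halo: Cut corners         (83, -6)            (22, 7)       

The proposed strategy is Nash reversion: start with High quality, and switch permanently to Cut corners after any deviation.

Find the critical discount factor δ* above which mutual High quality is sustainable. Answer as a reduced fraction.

For Halo: deviation gain 83−77 = 6, per-period punishment loss 77−22 = 55. IC gives δ ≥ 6/61.
For Acme: gain 27, loss 39 per period, so δ ≥ 27/66 = 9/22.
The tighter constraint is Acme's, so cooperation needs δ ≥ 9/22.

9/22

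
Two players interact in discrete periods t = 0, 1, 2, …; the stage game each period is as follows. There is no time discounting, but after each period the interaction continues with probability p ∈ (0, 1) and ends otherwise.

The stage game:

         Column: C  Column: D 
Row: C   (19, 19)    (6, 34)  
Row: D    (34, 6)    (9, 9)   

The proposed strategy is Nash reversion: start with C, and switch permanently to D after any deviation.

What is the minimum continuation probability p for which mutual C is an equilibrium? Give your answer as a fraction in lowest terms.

Expected cooperation value is 19 + p·19 + p²·19 + … = 19/(1−p); deviation gives 34 + p·9/(1−p).
19 ≥ 34(1−p) + 9p ⇒ 25p ≥ 15 ⇒ p ≥ 15/25 = 3/5.

3/5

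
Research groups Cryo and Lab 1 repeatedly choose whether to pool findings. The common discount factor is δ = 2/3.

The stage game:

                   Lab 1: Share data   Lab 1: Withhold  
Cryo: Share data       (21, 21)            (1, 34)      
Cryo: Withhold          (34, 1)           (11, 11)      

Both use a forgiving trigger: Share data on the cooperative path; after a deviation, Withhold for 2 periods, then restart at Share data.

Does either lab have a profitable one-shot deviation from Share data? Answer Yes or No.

Comparing payoff streams over the 3 periods until play realigns: cooperate → 21(1+δ+…+δ^2); deviate → 34 + 11(δ+…+δ^2).
Cooperation is sustained iff (21−11)(δ+…+δ^2) ≥ 34−21.
δ+…+δ^2 = 2/3·(1−(2/3)^2)/(1−2/3) = 1.1111, and (34−21)/(21−11) = 1.3000.
1.1111 < 1.3000, so cooperation is not sustainable.

Yes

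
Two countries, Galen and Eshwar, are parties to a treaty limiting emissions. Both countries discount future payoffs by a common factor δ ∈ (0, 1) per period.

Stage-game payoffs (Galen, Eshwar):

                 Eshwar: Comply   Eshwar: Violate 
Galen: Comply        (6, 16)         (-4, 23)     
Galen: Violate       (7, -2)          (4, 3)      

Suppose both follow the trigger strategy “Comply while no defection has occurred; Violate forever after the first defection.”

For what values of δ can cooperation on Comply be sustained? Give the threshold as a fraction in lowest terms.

7/20

Galen: cooperation gives 6 each period; deviation gives 7 once then 4 forever.
  6/(1−δ) ≥ 7 + 4δ/(1−δ) ⇒ δ ≥ 1/3.
Eshwar: cooperation gives 16 each period; deviation gives 23 once then 3 forever.
  δ ≥ 7/20.
Both must hold, so the binding constraint is Eshwar's: δ ≥ 7/20.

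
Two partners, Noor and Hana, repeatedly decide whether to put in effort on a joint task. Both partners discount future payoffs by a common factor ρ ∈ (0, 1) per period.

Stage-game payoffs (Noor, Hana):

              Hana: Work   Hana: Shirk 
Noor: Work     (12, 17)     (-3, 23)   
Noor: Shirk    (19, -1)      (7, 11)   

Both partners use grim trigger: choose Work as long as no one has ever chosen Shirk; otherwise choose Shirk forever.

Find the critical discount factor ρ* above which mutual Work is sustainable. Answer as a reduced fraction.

7/12

Noor: cooperation gives 12 each period; deviation gives 19 once then 7 forever.
  12/(1−ρ) ≥ 19 + 7ρ/(1−ρ) ⇒ ρ ≥ 7/12.
Hana: cooperation gives 17 each period; deviation gives 23 once then 11 forever.
  ρ ≥ 6/12 = 1/2.
Both must hold, so the binding constraint is Noor's: ρ ≥ 7/12.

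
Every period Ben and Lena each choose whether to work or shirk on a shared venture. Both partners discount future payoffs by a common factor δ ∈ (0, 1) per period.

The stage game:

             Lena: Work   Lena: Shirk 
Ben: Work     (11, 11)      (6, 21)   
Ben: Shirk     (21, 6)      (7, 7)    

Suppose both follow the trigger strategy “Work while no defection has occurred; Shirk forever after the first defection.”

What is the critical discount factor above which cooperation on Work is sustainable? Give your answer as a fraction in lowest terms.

5/7

Cooperation forever yields 11 each period: 11/(1−δ).
Deviating yields 21 once, then 7 forever: 21 + 7δ/(1−δ).
No profitable deviation requires 11/(1−δ) ≥ 21 + 7δ/(1−δ).
Multiplying by (1−δ): 11 ≥ 21(1−δ) + 7δ = 21 − 14δ.
So 14δ ≥ 10, i.e. δ ≥ 10/14 = 5/7.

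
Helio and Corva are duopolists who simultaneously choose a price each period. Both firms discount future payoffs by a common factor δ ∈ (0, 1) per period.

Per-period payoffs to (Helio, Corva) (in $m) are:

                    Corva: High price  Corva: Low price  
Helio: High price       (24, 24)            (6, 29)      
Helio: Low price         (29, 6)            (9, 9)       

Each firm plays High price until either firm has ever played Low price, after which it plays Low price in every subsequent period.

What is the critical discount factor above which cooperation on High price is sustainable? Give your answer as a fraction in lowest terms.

1/4

Under grim trigger the critical discount factor is (T−C)/(T−P) with T = 29, C = 24, P = 9.
δ* = (29−24)/(29−9) = 5/20 = 1/4.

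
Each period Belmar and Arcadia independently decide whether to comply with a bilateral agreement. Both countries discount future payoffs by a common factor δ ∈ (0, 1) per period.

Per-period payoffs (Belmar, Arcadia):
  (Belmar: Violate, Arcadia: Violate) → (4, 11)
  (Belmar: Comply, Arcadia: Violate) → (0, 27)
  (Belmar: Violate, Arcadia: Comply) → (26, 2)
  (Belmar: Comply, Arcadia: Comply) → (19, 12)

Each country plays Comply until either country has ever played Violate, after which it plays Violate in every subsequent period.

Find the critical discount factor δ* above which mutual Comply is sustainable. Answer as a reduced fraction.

For Belmar: deviation gain 26−19 = 7, per-period punishment loss 19−4 = 15. IC gives δ ≥ 7/22.
For Arcadia: gain 15, loss 1 per period, so δ ≥ 15/16.
The tighter constraint is Arcadia's, so cooperation needs δ ≥ 15/16.

15/16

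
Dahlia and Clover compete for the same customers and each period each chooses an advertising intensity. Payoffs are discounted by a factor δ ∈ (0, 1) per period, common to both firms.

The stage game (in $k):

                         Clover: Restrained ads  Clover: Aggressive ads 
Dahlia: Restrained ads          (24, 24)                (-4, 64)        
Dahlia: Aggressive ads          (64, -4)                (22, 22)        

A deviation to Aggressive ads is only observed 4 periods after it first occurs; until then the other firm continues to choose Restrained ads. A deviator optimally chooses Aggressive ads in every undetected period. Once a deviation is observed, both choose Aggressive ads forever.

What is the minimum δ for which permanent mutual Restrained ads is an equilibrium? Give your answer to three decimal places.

A deviator earns 64 for 4 periods, then 22 forever; cooperating earns 24 forever. Multiplying the IC by (1−δ):
24 ≥ 64(1−δ^4) + 22δ^4, so 42·δ^4 ≥ 40 and δ^4 ≥ 20/21.
δ ≥ (20/21)^(1/4) ≈ 0.988.

0.988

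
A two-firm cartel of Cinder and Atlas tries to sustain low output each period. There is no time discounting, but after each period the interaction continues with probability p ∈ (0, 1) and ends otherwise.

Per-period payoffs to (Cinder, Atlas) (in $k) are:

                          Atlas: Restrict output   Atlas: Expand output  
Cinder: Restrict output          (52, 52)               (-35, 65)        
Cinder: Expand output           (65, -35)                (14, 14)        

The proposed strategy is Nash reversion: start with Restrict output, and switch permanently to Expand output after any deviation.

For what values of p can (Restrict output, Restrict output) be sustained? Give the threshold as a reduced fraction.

13/51

Expected cooperation value is 52 + p·52 + p²·52 + … = 52/(1−p); deviation gives 65 + p·14/(1−p).
52 ≥ 65(1−p) + 14p ⇒ 51p ≥ 13 ⇒ p ≥ 13/51.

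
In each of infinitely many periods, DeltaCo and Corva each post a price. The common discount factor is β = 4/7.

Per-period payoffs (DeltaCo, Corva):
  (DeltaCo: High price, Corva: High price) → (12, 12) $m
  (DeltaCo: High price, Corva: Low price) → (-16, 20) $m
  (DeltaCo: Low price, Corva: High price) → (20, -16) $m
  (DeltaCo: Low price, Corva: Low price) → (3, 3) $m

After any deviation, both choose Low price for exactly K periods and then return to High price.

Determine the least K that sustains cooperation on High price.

2

IC: β(1−β^K)/(1−β) ≥ (20−12)/(12−3) = 8/9.
With β = 4/7: need 1 − β^K ≥ 8/9·(1−4/7)/(4/7), i.e. β^K ≤ 0.3333.
Since (4/7)^1 = 0.5714 and (4/7)^2 = 0.3265, the smallest such K is 2.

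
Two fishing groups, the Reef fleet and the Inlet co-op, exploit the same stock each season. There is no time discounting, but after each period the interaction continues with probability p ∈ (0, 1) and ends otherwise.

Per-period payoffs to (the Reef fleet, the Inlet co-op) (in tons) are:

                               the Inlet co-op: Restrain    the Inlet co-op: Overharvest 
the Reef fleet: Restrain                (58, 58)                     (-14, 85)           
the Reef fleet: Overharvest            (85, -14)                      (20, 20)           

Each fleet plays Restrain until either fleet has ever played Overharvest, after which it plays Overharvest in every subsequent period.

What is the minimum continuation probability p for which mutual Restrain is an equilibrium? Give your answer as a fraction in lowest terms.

Expected cooperation value is 58 + p·58 + p²·58 + … = 58/(1−p); deviation gives 85 + p·20/(1−p).
58 ≥ 85(1−p) + 20p ⇒ 65p ≥ 27 ⇒ p ≥ 27/65.

27/65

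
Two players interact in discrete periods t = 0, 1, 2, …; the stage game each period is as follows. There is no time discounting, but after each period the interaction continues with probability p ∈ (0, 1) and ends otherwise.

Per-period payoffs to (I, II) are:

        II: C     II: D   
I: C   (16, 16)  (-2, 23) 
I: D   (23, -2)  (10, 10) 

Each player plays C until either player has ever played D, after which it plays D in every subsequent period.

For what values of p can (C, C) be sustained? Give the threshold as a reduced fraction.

7/13

With no time discounting, the continuation probability p plays the role of the discount factor.
Grim-trigger IC: 16/(1−p) ≥ 23 + 10p/(1−p) ⇒ p ≥ (23−16)/(23−10) = 7/13.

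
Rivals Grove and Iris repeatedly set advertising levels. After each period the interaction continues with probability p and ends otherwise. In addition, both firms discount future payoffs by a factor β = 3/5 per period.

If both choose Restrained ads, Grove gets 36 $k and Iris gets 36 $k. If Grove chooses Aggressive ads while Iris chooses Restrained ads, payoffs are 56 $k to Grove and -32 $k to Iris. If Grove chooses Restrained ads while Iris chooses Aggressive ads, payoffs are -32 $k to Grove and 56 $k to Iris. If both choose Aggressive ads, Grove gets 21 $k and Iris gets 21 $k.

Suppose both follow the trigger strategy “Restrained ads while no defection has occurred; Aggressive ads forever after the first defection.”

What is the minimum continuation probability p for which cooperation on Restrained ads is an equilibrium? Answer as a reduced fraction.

Expected continuation weight on next period's payoff is β·p = 3/5·p, which plays the role of the discount factor.
Cooperation requires 3/5·p ≥ (56−36)/(56−21) = 4/7, hence p ≥ 20/21.

20/21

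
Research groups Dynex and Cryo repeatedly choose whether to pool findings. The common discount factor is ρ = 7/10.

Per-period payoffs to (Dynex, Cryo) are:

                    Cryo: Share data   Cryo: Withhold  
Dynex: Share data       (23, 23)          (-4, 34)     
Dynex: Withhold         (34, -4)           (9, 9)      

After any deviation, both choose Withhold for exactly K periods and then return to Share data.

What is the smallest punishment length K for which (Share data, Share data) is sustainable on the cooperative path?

2

No profitable deviation requires (23−9)(ρ+…+ρ^K) ≥ 34−23, i.e. ρ+…+ρ^K ≥ 11/14 ≈ 0.7857.
With ρ = 7/10, the partial sums are K=1: 0.7000, K=2: 1.1900.
K = 2 is the first length at which the sum reaches 0.7857.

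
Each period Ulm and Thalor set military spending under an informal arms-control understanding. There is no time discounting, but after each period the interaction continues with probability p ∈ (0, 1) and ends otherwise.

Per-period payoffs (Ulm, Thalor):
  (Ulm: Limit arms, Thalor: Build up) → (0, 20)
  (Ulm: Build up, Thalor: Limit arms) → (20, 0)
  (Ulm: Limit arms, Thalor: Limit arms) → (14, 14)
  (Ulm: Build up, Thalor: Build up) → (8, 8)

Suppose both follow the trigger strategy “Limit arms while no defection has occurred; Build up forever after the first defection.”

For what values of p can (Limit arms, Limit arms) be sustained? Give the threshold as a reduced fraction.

1/2

Expected cooperation value is 14 + p·14 + p²·14 + … = 14/(1−p); deviation gives 20 + p·8/(1−p).
14 ≥ 20(1−p) + 8p ⇒ 12p ≥ 6 ⇒ p ≥ 6/12 = 1/2.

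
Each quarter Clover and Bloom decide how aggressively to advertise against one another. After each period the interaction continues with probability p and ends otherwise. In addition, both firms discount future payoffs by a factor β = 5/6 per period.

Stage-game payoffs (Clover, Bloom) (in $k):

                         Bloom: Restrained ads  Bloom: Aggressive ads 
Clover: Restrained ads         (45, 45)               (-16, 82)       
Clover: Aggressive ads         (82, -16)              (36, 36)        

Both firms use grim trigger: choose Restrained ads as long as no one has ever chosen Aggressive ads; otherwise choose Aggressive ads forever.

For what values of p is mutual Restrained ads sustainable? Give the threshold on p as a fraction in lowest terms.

With continuation probability p and discount β, the effective per-period discount factor is βp.
Grim-trigger IC: βp ≥ (82−45)/(82−36) = 37/46.
So p ≥ (37/46)/(5/6) = 111/115.

111/115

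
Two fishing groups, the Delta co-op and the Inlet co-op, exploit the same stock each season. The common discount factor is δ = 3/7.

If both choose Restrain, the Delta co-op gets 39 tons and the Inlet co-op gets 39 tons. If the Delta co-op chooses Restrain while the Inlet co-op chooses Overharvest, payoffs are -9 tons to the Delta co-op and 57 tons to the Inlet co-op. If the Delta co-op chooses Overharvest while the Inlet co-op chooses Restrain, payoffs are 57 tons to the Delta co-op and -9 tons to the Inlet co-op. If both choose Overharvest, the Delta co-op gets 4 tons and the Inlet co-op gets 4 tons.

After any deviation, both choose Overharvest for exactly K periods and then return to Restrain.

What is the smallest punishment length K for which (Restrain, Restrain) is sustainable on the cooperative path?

2

No profitable deviation requires (39−4)(δ+…+δ^K) ≥ 57−39, i.e. δ+…+δ^K ≥ 18/35 ≈ 0.5143.
With δ = 3/7, the partial sums are K=1: 0.4286, K=2: 0.6122.
K = 2 is the first length at which the sum reaches 0.5143.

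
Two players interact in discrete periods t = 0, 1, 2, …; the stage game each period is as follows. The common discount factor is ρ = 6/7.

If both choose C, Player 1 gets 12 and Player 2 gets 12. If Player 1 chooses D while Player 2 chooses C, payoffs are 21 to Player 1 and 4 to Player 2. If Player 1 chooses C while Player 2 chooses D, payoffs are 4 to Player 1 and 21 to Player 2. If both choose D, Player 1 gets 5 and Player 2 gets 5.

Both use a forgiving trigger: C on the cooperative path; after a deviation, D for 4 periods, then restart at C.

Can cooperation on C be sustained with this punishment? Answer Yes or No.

Yes

Comparing payoff streams over the 5 periods until play realigns: cooperate → 12(1+ρ+…+ρ^4); deviate → 21 + 5(ρ+…+ρ^4).
Cooperation is sustained iff (12−5)(ρ+…+ρ^4) ≥ 21−12.
ρ+…+ρ^4 = 6/7·(1−(6/7)^4)/(1−6/7) = 2.7613, and (21−12)/(12−5) = 1.2857.
2.7613 ≥ 1.2857, so cooperation is sustainable.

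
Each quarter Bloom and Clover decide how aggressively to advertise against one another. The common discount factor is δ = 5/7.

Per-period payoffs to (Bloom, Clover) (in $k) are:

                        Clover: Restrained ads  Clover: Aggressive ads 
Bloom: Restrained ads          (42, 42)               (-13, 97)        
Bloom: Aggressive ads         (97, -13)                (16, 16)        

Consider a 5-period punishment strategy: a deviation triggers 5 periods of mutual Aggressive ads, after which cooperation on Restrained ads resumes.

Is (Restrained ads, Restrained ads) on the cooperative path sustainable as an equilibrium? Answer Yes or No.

No

A one-shot deviation gives 97 now, then 16 for 5 periods, then back to 42.
Gain from deviating: (97−42) today; loss: (42−16) in each of the next 5 periods.
No-deviation condition: (42−16)(δ+…+δ^5) ≥ 97−42, i.e. δ+…+δ^5 ≥ 55/26.
At δ = 5/7: δ+…+δ^5 = 2.0352 < 2.1154.
So cooperation is not sustainable.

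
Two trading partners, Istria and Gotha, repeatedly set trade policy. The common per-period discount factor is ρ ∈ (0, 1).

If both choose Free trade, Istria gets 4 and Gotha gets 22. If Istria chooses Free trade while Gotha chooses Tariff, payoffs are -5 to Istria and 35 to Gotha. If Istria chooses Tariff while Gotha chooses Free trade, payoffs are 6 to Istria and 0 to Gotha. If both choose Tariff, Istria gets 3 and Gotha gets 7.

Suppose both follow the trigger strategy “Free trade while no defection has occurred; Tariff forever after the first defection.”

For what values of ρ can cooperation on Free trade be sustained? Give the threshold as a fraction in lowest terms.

For Istria: deviation gain 6−4 = 2, per-period punishment loss 4−3 = 1. IC gives ρ ≥ 2/3.
For Gotha: gain 13, loss 15 per period, so ρ ≥ 13/28.
The tighter constraint is Istria's, so cooperation needs ρ ≥ 2/3.

2/3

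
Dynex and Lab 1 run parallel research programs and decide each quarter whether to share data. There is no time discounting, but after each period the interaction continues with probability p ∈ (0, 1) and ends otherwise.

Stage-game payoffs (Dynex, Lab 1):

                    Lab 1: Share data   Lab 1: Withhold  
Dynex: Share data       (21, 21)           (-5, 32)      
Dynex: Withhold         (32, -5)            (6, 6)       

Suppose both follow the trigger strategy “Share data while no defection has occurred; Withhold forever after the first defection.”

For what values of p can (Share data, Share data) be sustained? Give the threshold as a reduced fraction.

With no time discounting, the continuation probability p plays the role of the discount factor.
Grim-trigger IC: 21/(1−p) ≥ 32 + 6p/(1−p) ⇒ p ≥ (32−21)/(32−6) = 11/26.

11/26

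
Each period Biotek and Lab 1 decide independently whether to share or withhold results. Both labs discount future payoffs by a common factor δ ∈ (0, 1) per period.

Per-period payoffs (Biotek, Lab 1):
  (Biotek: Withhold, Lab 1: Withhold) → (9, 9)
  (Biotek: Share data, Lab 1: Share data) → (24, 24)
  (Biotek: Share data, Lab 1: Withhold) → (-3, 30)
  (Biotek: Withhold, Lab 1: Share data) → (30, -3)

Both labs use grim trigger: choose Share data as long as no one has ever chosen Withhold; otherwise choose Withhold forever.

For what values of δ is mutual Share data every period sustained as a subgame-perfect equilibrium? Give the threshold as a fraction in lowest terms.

2/7

Under grim trigger the critical discount factor is (T−C)/(T−P) with T = 30, C = 24, P = 9.
δ* = (30−24)/(30−9) = 6/21 = 2/7.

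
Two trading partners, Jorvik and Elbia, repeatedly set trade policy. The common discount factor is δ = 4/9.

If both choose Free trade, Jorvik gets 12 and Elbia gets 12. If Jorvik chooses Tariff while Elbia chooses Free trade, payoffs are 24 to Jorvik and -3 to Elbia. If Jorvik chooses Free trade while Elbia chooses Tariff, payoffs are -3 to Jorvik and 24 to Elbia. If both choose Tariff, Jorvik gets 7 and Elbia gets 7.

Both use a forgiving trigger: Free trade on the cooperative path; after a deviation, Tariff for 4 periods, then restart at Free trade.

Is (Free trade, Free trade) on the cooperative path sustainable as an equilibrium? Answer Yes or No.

A one-shot deviation gives 24 now, then 7 for 4 periods, then back to 12.
Gain from deviating: (24−12) today; loss: (12−7) in each of the next 4 periods.
No-deviation condition: (12−7)(δ+…+δ^4) ≥ 24−12, i.e. δ+…+δ^4 ≥ 12/5.
At δ = 4/9: δ+…+δ^4 = 0.7688 < 2.4000.
So cooperation is not sustainable.

No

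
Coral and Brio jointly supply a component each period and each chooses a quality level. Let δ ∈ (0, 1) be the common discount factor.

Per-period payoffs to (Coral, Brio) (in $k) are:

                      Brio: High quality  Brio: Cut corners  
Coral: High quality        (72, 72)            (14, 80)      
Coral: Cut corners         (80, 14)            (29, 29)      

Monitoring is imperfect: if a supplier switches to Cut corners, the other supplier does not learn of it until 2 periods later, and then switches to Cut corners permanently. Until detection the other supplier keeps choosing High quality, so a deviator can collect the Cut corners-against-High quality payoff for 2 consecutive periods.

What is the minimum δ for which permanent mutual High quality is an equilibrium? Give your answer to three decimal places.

The best deviation is to choose Cut corners for all 2 undetected periods, earning 80 each, then 29 forever once detected.
Deviation value: 80(1−δ^2)/(1−δ) + 29δ^2/(1−δ); cooperation value: 72/(1−δ).
IC: 72 ≥ 80(1−δ^2) + 29δ^2 = 80 − 51δ^2.
So δ^2 ≥ 8/51, giving δ ≥ (8/51)^(1/2) ≈ 0.396.

0.396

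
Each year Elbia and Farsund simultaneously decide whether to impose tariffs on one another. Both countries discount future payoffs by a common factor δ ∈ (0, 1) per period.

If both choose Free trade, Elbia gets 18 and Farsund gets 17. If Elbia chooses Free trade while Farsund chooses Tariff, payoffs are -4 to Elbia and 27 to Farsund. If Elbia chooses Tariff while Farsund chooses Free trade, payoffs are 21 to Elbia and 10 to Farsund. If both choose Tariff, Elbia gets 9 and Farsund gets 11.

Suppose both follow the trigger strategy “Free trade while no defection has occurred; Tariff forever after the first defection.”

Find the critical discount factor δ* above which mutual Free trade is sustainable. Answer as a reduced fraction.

5/8

Elbia's threshold: (21−18)/(21−9) = 1/4.
Farsund's threshold: (27−17)/(27−11) = 5/8.
1/4 < 5/8, so Farsund binds and δ* = 5/8.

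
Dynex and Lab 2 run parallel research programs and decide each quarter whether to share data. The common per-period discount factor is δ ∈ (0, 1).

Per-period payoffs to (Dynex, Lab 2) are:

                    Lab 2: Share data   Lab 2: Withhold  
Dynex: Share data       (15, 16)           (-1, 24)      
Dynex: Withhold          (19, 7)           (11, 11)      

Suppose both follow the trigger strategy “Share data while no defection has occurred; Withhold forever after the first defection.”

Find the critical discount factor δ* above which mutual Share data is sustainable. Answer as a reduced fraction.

8/13

Dynex's threshold: (19−15)/(19−11) = 1/2.
Lab 2's threshold: (24−16)/(24−11) = 8/13.
1/2 < 8/13, so Lab 2 binds and δ* = 8/13.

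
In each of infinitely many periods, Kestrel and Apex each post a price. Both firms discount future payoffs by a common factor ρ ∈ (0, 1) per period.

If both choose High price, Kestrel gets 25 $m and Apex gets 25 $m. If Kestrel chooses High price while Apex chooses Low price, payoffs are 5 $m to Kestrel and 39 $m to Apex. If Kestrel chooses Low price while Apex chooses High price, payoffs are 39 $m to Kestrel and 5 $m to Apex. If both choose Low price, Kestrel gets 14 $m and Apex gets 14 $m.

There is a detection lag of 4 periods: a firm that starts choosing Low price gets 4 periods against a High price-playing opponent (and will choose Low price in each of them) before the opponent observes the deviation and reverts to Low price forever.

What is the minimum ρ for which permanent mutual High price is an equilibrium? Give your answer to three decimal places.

0.865

Deviating for the 4 undetected periods gains 39−25 = 14 per period over cooperation, then loses 25−14 = 11 per period forever once punishment starts.
Gain: 14(1 + ρ + … + ρ^3); loss: 11·ρ^4/(1−ρ).
No profitable deviation ⇔ 14(1−ρ^4) ≤ 11·ρ^4, i.e. ρ^4 ≥ 14/(14+11) = 14/25.
Hence ρ ≥ (14/25)^(1/4) ≈ 0.865.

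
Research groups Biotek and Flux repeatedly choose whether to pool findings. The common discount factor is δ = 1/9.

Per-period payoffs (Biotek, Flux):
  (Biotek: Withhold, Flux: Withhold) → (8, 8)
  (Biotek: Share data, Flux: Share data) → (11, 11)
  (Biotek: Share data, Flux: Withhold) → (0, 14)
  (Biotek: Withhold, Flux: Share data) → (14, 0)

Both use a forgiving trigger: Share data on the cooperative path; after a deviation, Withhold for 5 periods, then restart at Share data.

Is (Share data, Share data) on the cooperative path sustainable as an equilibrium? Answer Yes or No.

No

A one-shot deviation gives 14 now, then 8 for 5 periods, then back to 11.
Gain from deviating: (14−11) today; loss: (11−8) in each of the next 5 periods.
No-deviation condition: (11−8)(δ+…+δ^5) ≥ 14−11, i.e. δ+…+δ^5 ≥ 1.
At δ = 1/9: δ+…+δ^5 = 0.1250 < 1.0000.
So cooperation is not sustainable.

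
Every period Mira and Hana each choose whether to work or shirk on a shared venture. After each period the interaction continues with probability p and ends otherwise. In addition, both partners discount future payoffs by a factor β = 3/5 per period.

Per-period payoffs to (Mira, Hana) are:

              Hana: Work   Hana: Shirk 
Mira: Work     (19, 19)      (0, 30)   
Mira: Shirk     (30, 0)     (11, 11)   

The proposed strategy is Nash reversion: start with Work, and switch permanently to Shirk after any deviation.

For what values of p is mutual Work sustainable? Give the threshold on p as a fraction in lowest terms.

55/57

With continuation probability p and discount β, the effective per-period discount factor is βp.
Grim-trigger IC: βp ≥ (30−19)/(30−11) = 11/19.
So p ≥ (11/19)/(3/5) = 55/57.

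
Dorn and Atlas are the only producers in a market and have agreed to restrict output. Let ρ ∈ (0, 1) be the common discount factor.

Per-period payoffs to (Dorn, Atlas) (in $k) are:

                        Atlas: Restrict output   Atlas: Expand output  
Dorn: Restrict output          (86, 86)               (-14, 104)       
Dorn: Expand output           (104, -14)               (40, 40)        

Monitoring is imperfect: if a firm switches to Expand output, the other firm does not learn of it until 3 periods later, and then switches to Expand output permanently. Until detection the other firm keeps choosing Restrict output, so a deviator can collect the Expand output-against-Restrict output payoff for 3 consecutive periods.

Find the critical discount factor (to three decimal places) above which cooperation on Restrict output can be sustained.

The best deviation is to choose Expand output for all 3 undetected periods, earning 104 each, then 40 forever once detected.
Deviation value: 104(1−ρ^3)/(1−ρ) + 40ρ^3/(1−ρ); cooperation value: 86/(1−ρ).
IC: 86 ≥ 104(1−ρ^3) + 40ρ^3 = 104 − 64ρ^3.
So ρ^3 ≥ 18/64 = 9/32, giving ρ ≥ (9/32)^(1/3) ≈ 0.655.

0.655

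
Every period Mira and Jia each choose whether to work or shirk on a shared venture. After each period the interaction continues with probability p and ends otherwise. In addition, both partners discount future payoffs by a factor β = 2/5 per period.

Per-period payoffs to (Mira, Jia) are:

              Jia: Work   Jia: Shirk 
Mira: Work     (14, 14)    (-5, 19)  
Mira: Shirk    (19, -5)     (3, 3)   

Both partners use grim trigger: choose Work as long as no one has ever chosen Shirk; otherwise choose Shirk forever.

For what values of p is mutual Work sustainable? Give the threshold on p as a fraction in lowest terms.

25/32

Expected continuation weight on next period's payoff is β·p = 2/5·p, which plays the role of the discount factor.
Cooperation requires 2/5·p ≥ (19−14)/(19−3) = 5/16, hence p ≥ 25/32.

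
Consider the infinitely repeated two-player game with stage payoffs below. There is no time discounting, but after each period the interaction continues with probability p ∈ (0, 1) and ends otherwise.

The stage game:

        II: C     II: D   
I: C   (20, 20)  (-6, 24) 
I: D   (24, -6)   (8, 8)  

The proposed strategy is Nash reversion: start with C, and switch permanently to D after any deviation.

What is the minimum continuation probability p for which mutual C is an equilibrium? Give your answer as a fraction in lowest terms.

1/4

With no time discounting, the continuation probability p plays the role of the discount factor.
Grim-trigger IC: 20/(1−p) ≥ 24 + 8p/(1−p) ⇒ p ≥ (24−20)/(24−8) = 1/4.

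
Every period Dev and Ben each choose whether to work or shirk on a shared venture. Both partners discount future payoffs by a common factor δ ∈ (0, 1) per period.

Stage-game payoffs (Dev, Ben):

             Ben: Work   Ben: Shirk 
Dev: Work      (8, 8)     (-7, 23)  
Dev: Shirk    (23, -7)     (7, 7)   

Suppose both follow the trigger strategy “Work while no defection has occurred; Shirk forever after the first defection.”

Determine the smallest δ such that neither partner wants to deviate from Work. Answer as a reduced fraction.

15/16

Under grim trigger the critical discount factor is (T−C)/(T−P) with T = 23, C = 8, P = 7.
δ* = (23−8)/(23−7) = 15/16.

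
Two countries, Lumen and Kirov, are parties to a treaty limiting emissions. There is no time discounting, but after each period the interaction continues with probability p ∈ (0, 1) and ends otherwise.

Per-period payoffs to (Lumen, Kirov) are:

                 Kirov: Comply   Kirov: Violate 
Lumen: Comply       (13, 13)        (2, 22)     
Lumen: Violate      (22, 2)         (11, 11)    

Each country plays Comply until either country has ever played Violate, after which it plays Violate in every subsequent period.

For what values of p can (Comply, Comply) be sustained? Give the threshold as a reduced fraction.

9/11

With no time discounting, the continuation probability p plays the role of the discount factor.
Grim-trigger IC: 13/(1−p) ≥ 22 + 11p/(1−p) ⇒ p ≥ (22−13)/(22−11) = 9/11.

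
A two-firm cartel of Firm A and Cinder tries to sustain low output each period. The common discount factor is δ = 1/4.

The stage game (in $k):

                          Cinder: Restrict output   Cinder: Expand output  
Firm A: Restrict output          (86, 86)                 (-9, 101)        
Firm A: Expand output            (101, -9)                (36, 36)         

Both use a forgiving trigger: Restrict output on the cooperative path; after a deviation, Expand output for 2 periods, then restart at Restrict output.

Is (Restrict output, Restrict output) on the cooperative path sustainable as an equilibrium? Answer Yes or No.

Comparing payoff streams over the 3 periods until play realigns: cooperate → 86(1+δ+…+δ^2); deviate → 101 + 36(δ+…+δ^2).
Cooperation is sustained iff (86−36)(δ+…+δ^2) ≥ 101−86.
δ+…+δ^2 = 1/4·(1−(1/4)^2)/(1−1/4) = 0.3125, and (101−86)/(86−36) = 0.3000.
0.3125 ≥ 0.3000, so cooperation is sustainable.

Yes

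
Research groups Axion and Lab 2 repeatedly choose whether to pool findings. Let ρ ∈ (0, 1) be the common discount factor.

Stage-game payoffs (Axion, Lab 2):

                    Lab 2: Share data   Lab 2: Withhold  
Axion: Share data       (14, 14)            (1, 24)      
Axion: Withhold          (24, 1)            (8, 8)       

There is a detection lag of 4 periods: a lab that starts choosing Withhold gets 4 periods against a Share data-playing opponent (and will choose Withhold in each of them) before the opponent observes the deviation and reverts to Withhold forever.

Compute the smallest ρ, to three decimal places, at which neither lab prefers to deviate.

Deviating for the 4 undetected periods gains 24−14 = 10 per period over cooperation, then loses 14−8 = 6 per period forever once punishment starts.
Gain: 10(1 + ρ + … + ρ^3); loss: 6·ρ^4/(1−ρ).
No profitable deviation ⇔ 10(1−ρ^4) ≤ 6·ρ^4, i.e. ρ^4 ≥ 10/(10+6) = 5/8.
Hence ρ ≥ (5/8)^(1/4) ≈ 0.889.

0.889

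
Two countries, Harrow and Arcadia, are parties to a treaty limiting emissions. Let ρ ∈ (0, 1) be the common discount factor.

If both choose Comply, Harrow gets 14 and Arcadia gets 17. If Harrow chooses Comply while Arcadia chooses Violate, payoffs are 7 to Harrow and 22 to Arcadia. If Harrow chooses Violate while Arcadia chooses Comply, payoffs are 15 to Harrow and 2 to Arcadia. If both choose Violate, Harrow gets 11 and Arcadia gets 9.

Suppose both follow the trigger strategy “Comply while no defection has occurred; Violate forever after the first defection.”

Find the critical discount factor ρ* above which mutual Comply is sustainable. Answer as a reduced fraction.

For Harrow: deviation gain 15−14 = 1, per-period punishment loss 14−11 = 3. IC gives ρ ≥ 1/4.
For Arcadia: gain 5, loss 8 per period, so ρ ≥ 5/13.
The tighter constraint is Arcadia's, so cooperation needs ρ ≥ 5/13.

5/13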